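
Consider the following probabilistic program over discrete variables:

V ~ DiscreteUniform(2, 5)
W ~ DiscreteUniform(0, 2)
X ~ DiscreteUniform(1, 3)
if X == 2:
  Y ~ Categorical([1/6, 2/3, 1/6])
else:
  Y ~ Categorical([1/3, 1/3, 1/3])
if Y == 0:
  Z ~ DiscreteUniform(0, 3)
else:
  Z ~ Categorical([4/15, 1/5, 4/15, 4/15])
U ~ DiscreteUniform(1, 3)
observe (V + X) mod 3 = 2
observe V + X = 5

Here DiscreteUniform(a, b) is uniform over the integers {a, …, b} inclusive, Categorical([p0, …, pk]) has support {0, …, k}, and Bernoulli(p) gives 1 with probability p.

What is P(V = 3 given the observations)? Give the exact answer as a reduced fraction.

P(V = 3 | obs) = 1/3

Enumerate traces; 324 have nonzero weight after conditioning:
  (V=2, W=0, X=3, Y=0, Z=0, U=1) weight 1/1296
  (V=2, W=0, X=3, Y=0, Z=0, U=2) weight 1/1296
  (V=2, W=0, X=3, Y=0, Z=0, U=3) weight 1/1296
  (V=2, W=0, X=3, Y=0, Z=1, U=1) weight 1/1296
  (V=2, W=0, X=3, Y=0, Z=1, U=2) weight 1/1296
  (V=2, W=0, X=3, Y=0, Z=1, U=3) weight 1/1296
  (V=2, W=0, X=3, Y=0, Z=2, U=1) weight 1/1296
  (V=2, W=0, X=3, Y=0, Z=2, U=2) weight 1/1296
  (V=3, W=0, X=2, Y=0, Z=0, U=1) weight 1/2592
  (V=4, W=0, X=1, Y=0, Z=0, U=1) weight 1/1296
  … 314 more
Group by V:
  weight(V=2) = 1/12
  weight(V=3) = 1/12
  weight(V=4) = 1/12
Total weight = 1/12 + 1/12 + 1/12 = 1/4
P(V=2 | obs) = 1/12 / 1/4 = 1/3
P(V=3 | obs) = 1/12 / 1/4 = 1/3
P(V=4 | obs) = 1/12 / 1/4 = 1/3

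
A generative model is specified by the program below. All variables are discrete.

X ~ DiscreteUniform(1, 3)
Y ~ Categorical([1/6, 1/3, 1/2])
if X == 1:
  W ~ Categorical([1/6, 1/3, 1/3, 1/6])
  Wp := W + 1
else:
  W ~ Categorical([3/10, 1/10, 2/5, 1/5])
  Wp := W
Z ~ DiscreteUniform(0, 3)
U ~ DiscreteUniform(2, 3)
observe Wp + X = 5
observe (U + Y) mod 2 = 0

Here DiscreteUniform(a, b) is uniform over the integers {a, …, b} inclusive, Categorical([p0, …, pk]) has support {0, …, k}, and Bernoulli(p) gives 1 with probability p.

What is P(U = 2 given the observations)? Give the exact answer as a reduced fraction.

Enumerate traces; 36 have nonzero weight after conditioning:
  (X=1, Y=0, W=3, Z=0, U=2) weight 1/864
  (X=1, Y=0, W=3, Z=1, U=2) weight 1/864
  (X=1, Y=0, W=3, Z=2, U=2) weight 1/864
  (X=1, Y=0, W=3, Z=3, U=2) weight 1/864
  (X=1, Y=1, W=3, Z=0, U=3) weight 1/432
  (X=1, Y=1, W=3, Z=1, U=3) weight 1/432
  (X=1, Y=1, W=3, Z=2, U=3) weight 1/432
  (X=1, Y=1, W=3, Z=3, U=3) weight 1/432
  … 28 more
Group by U:
  weight(U=2) = 23/270
  weight(U=3) = 23/540
Total weight = 23/270 + 23/540 = 23/180
P(U=2 | obs) = 23/270 / 23/180 = 2/3
P(U=3 | obs) = 23/540 / 23/180 = 1/3

P(U = 2 | obs) = 2/3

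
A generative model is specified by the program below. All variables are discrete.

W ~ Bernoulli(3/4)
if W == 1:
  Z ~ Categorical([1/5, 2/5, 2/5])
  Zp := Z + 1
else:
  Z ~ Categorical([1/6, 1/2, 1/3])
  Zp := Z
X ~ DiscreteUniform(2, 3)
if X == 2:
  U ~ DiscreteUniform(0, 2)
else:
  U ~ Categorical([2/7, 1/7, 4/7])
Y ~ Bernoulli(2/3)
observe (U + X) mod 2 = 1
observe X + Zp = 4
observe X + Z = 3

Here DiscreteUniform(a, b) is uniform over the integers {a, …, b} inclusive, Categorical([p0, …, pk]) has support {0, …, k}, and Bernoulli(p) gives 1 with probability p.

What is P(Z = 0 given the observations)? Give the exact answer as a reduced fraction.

Enumerate traces; 6 have nonzero weight after conditioning:
  (W=1, Z=0, X=3, U=0, Y=0) weight 1/140
  (W=1, Z=0, X=3, U=0, Y=1) weight 1/70
  (W=1, Z=0, X=3, U=2, Y=0) weight 1/70
  (W=1, Z=0, X=3, U=2, Y=1) weight 1/35
  (W=1, Z=1, X=2, U=1, Y=0) weight 1/60
  (W=1, Z=1, X=2, U=1, Y=1) weight 1/30
Group by Z:
  weight(Z=0) = 9/140
  weight(Z=1) = 1/20
Total weight = 9/140 + 1/20 = 4/35
P(Z=0 | obs) = 9/140 / 4/35 = 9/16
P(Z=1 | obs) = 1/20 / 4/35 = 7/16

P(Z = 0 | obs) = 9/16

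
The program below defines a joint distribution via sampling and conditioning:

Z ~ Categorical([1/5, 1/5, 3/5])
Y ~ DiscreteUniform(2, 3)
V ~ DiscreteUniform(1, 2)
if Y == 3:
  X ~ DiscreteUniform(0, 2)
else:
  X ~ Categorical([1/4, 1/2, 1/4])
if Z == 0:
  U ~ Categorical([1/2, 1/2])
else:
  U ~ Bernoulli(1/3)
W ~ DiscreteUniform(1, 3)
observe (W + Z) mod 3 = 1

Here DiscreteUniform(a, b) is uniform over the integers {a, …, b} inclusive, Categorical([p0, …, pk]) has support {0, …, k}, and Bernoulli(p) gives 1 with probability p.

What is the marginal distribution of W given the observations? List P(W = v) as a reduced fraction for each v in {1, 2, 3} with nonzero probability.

Enumerate traces; 72 have nonzero weight after conditioning:
  (Z=0, Y=2, V=1, X=0, U=0, W=1) weight 1/480
  (Z=0, Y=2, V=1, X=0, U=1, W=1) weight 1/480
  (Z=0, Y=2, V=1, X=1, U=0, W=1) weight 1/240
  (Z=0, Y=2, V=1, X=1, U=1, W=1) weight 1/240
  (Z=0, Y=2, V=1, X=2, U=0, W=1) weight 1/480
  (Z=0, Y=2, V=1, X=2, U=1, W=1) weight 1/480
  (Z=0, Y=2, V=2, X=0, U=0, W=1) weight 1/480
  (Z=0, Y=2, V=2, X=0, U=1, W=1) weight 1/480
  (Z=1, Y=2, V=1, X=0, U=0, W=3) weight 1/360
  (Z=2, Y=2, V=1, X=0, U=0, W=2) weight 1/120
  … 62 more
Group by W:
  weight(W=1) = 1/15
  weight(W=2) = 1/5
  weight(W=3) = 1/15
Total weight = 1/15 + 1/5 + 1/15 = 1/3
P(W=1 | obs) = 1/15 / 1/3 = 1/5
P(W=2 | obs) = 1/5 / 1/3 = 3/5
P(W=3 | obs) = 1/15 / 1/3 = 1/5

P(W=1) = 1/5, P(W=2) = 3/5, P(W=3) = 1/5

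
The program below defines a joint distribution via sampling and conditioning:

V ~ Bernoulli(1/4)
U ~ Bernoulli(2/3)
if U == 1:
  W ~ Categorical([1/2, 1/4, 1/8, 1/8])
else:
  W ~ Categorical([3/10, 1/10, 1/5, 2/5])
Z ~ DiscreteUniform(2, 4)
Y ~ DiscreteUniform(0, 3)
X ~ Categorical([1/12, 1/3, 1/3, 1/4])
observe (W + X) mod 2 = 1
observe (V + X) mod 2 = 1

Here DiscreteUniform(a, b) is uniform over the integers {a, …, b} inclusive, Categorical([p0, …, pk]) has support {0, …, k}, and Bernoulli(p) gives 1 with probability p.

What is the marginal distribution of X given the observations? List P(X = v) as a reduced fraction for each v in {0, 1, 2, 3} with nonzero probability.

P(X=0) = 5/172, P(X=1) = 21/43, P(X=2) = 5/43, P(X=3) = 63/172

Enumerate traces; 192 have nonzero weight after conditioning:
  (V=0, U=0, W=0, Z=2, Y=0, X=1) weight 1/480
  (V=0, U=0, W=0, Z=2, Y=0, X=3) weight 1/640
  (V=0, U=0, W=0, Z=2, Y=1, X=1) weight 1/480
  (V=0, U=0, W=0, Z=2, Y=1, X=3) weight 1/640
  (V=0, U=0, W=0, Z=2, Y=2, X=1) weight 1/480
  (V=0, U=0, W=0, Z=2, Y=2, X=3) weight 1/640
  (V=0, U=0, W=0, Z=2, Y=3, X=1) weight 1/480
  (V=0, U=0, W=0, Z=2, Y=3, X=3) weight 1/640
  (V=1, U=0, W=1, Z=2, Y=0, X=0) weight 1/17280
  (V=1, U=0, W=1, Z=2, Y=0, X=2) weight 1/4320
  … 182 more
Group by X:
  weight(X=0) = 5/576
  weight(X=1) = 7/48
  weight(X=2) = 5/144
  weight(X=3) = 7/64
Total weight = 5/576 + 7/48 + 5/144 + 7/64 = 43/144
P(X=0 | obs) = 5/576 / 43/144 = 5/172
P(X=1 | obs) = 7/48 / 43/144 = 21/43
P(X=2 | obs) = 5/144 / 43/144 = 5/43
P(X=3 | obs) = 7/64 / 43/144 = 63/172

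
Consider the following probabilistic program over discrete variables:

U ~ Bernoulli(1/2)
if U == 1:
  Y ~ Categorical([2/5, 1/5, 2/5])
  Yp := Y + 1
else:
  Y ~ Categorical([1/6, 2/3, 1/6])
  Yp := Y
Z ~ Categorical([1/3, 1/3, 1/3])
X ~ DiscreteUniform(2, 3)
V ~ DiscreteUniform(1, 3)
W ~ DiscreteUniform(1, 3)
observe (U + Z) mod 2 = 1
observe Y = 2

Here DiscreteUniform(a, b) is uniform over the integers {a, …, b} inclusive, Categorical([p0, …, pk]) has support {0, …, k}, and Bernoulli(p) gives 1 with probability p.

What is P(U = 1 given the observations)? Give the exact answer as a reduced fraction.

Enumerate traces; 54 have nonzero weight after conditioning:
  (U=0, Y=2, Z=1, X=2, V=1, W=1) weight 1/648
  (U=0, Y=2, Z=1, X=2, V=1, W=2) weight 1/648
  (U=0, Y=2, Z=1, X=2, V=1, W=3) weight 1/648
  (U=0, Y=2, Z=1, X=2, V=2, W=1) weight 1/648
  (U=0, Y=2, Z=1, X=2, V=2, W=2) weight 1/648
  (U=0, Y=2, Z=1, X=2, V=2, W=3) weight 1/648
  (U=0, Y=2, Z=1, X=2, V=3, W=1) weight 1/648
  (U=0, Y=2, Z=1, X=2, V=3, W=2) weight 1/648
  (U=1, Y=2, Z=0, X=2, V=1, W=1) weight 1/270
  … 45 more
Group by U:
  weight(U=0) = 1/36
  weight(U=1) = 2/15
Total weight = 1/36 + 2/15 = 29/180
P(U=0 | obs) = 1/36 / 29/180 = 5/29
P(U=1 | obs) = 2/15 / 29/180 = 24/29

P(U = 1 | obs) = 24/29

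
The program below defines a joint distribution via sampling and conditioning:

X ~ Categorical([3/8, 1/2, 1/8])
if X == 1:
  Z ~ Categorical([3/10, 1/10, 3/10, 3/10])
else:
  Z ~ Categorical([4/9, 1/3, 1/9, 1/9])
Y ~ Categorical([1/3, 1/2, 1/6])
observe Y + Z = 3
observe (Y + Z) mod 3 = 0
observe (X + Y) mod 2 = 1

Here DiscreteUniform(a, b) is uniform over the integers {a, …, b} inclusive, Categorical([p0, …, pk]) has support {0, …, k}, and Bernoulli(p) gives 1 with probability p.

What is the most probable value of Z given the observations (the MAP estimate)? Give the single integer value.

Enumerate traces; 4 have nonzero weight after conditioning:
  (X=0, Z=2, Y=1) weight 1/48
  (X=1, Z=1, Y=2) weight 1/120
  (X=1, Z=3, Y=0) weight 1/20
  (X=2, Z=2, Y=1) weight 1/144
Group by Z:
  weight(Z=1) = 1/120
  weight(Z=2) = 1/36
  weight(Z=3) = 1/20
Total weight = 1/120 + 1/36 + 1/20 = 31/360
P(Z=1 | obs) = 1/120 / 31/360 = 3/31
P(Z=2 | obs) = 1/36 / 31/360 = 10/31
P(Z=3 | obs) = 1/20 / 31/360 = 18/31
argmax = 3

argmax_v P(Z = v | obs) = 3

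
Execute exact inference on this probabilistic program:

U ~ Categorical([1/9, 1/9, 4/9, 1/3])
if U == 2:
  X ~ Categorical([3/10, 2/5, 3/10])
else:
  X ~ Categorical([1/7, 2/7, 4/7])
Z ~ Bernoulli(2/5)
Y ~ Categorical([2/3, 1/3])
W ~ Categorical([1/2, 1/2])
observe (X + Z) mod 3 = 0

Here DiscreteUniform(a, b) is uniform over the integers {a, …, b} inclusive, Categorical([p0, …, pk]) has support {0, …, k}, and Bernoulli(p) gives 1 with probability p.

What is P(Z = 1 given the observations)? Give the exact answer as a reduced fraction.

P(Z = 1 | obs) = 284/485

Enumerate traces; 32 have nonzero weight after conditioning:
  (U=0, X=0, Z=0, Y=0, W=0) weight 1/315
  (U=0, X=0, Z=0, Y=0, W=1) weight 1/315
  (U=0, X=0, Z=0, Y=1, W=0) weight 1/630
  (U=0, X=0, Z=0, Y=1, W=1) weight 1/630
  (U=0, X=2, Z=1, Y=0, W=0) weight 8/945
  (U=0, X=2, Z=1, Y=0, W=1) weight 8/945
  (U=0, X=2, Z=1, Y=1, W=0) weight 4/945
  (U=0, X=2, Z=1, Y=1, W=1) weight 4/945
  … 24 more
Group by Z:
  weight(Z=0) = 67/525
  weight(Z=1) = 284/1575
Total weight = 67/525 + 284/1575 = 97/315
P(Z=0 | obs) = 67/525 / 97/315 = 201/485
P(Z=1 | obs) = 284/1575 / 97/315 = 284/485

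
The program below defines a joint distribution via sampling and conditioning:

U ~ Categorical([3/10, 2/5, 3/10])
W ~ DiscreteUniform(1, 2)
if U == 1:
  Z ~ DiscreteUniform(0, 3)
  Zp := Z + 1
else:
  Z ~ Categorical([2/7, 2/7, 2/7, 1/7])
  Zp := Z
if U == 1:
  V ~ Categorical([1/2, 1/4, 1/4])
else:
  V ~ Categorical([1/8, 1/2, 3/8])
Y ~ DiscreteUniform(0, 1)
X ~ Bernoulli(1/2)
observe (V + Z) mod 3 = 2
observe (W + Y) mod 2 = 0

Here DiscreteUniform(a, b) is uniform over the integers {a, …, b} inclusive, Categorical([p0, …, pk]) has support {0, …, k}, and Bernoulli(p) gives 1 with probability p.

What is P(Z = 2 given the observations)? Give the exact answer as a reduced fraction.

Enumerate traces; 48 have nonzero weight after conditioning:
  (U=0, W=1, Z=0, V=2, Y=1, X=0) weight 9/2240
  (U=0, W=1, Z=0, V=2, Y=1, X=1) weight 9/2240
  (U=0, W=1, Z=1, V=1, Y=1, X=0) weight 3/560
  (U=0, W=1, Z=1, V=1, Y=1, X=1) weight 3/560
  (U=0, W=1, Z=2, V=0, Y=1, X=0) weight 3/2240
  (U=0, W=1, Z=2, V=0, Y=1, X=1) weight 3/2240
  (U=0, W=1, Z=3, V=2, Y=1, X=0) weight 9/4480
  (U=0, W=1, Z=3, V=2, Y=1, X=1) weight 9/4480
  … 40 more
Group by Z:
  weight(Z=0) = 5/112
  weight(Z=1) = 31/560
  weight(Z=2) = 1/28
  weight(Z=3) = 1/35
Total weight = 5/112 + 31/560 + 1/28 + 1/35 = 23/140
P(Z=0 | obs) = 5/112 / 23/140 = 25/92
P(Z=1 | obs) = 31/560 / 23/140 = 31/92
P(Z=2 | obs) = 1/28 / 23/140 = 5/23
P(Z=3 | obs) = 1/35 / 23/140 = 4/23

P(Z = 2 | obs) = 5/23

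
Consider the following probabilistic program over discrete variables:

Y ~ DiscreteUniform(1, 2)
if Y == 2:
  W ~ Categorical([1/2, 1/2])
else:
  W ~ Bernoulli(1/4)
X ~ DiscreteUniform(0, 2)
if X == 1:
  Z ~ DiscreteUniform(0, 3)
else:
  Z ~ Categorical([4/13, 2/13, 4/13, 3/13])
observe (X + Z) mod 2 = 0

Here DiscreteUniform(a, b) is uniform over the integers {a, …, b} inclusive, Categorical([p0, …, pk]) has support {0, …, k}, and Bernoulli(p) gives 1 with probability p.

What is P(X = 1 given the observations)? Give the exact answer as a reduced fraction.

P(X = 1 | obs) = 13/45

Enumerate traces; 24 have nonzero weight after conditioning:
  (Y=1, W=0, X=0, Z=0) weight 1/26
  (Y=1, W=0, X=0, Z=2) weight 1/26
  (Y=1, W=0, X=1, Z=1) weight 1/32
  (Y=1, W=0, X=1, Z=3) weight 1/32
  (Y=1, W=0, X=2, Z=0) weight 1/26
  (Y=1, W=0, X=2, Z=2) weight 1/26
  (Y=1, W=1, X=0, Z=0) weight 1/78
  (Y=1, W=1, X=0, Z=2) weight 1/78
  … 16 more
Group by X:
  weight(X=0) = 8/39
  weight(X=1) = 1/6
  weight(X=2) = 8/39
Total weight = 8/39 + 1/6 + 8/39 = 15/26
P(X=0 | obs) = 8/39 / 15/26 = 16/45
P(X=1 | obs) = 1/6 / 15/26 = 13/45
P(X=2 | obs) = 8/39 / 15/26 = 16/45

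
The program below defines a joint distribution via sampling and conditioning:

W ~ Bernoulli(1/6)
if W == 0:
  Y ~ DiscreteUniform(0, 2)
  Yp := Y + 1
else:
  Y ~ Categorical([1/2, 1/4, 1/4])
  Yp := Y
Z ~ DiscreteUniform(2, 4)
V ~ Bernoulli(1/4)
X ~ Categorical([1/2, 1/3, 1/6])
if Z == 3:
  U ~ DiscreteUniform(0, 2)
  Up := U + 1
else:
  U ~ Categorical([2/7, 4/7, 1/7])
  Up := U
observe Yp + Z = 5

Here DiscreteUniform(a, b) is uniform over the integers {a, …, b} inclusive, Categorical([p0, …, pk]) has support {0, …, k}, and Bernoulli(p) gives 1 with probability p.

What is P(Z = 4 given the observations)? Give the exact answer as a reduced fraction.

P(Z = 4 | obs) = 23/66

Enumerate traces; 90 have nonzero weight after conditioning:
  (W=0, Y=0, Z=4, V=0, X=0, U=0) weight 5/504
  (W=0, Y=0, Z=4, V=0, X=0, U=1) weight 5/252
  (W=0, Y=0, Z=4, V=0, X=0, U=2) weight 5/1008
  (W=0, Y=0, Z=4, V=0, X=1, U=0) weight 5/756
  (W=0, Y=0, Z=4, V=0, X=1, U=1) weight 5/378
  (W=0, Y=0, Z=4, V=0, X=1, U=2) weight 5/1512
  (W=0, Y=0, Z=4, V=0, X=2, U=0) weight 5/1512
  (W=0, Y=0, Z=4, V=0, X=2, U=1) weight 5/756
  (W=0, Y=1, Z=3, V=0, X=0, U=0) weight 5/432
  (W=0, Y=2, Z=2, V=0, X=0, U=0) weight 5/504
  … 80 more
Group by Z:
  weight(Z=2) = 5/54
  weight(Z=3) = 23/216
  weight(Z=4) = 23/216
Total weight = 5/54 + 23/216 + 23/216 = 11/36
P(Z=2 | obs) = 5/54 / 11/36 = 10/33
P(Z=3 | obs) = 23/216 / 11/36 = 23/66
P(Z=4 | obs) = 23/216 / 11/36 = 23/66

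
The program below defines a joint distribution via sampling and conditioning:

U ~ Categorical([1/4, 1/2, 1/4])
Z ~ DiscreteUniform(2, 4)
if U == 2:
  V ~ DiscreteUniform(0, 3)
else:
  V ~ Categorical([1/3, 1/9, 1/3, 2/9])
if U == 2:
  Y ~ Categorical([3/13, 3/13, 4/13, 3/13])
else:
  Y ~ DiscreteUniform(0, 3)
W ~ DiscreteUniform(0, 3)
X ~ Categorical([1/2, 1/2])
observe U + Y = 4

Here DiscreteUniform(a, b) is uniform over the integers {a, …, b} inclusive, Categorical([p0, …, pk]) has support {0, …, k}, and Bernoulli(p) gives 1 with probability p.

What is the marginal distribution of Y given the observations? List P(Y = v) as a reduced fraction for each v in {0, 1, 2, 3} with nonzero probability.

P(Y=2) = 8/21, P(Y=3) = 13/21

Enumerate traces; 192 have nonzero weight after conditioning:
  (U=1, Z=2, V=0, Y=3, W=0, X=0) weight 1/576
  (U=1, Z=2, V=0, Y=3, W=0, X=1) weight 1/576
  (U=1, Z=2, V=0, Y=3, W=1, X=0) weight 1/576
  (U=1, Z=2, V=0, Y=3, W=1, X=1) weight 1/576
  (U=1, Z=2, V=0, Y=3, W=2, X=0) weight 1/576
  (U=1, Z=2, V=0, Y=3, W=2, X=1) weight 1/576
  (U=1, Z=2, V=0, Y=3, W=3, X=0) weight 1/576
  (U=1, Z=2, V=0, Y=3, W=3, X=1) weight 1/576
  (U=2, Z=2, V=0, Y=2, W=0, X=0) weight 1/1248
  … 183 more
Group by Y:
  weight(Y=2) = 1/13
  weight(Y=3) = 1/8
Total weight = 1/13 + 1/8 = 21/104
P(Y=2 | obs) = 1/13 / 21/104 = 8/21
P(Y=3 | obs) = 1/8 / 21/104 = 13/21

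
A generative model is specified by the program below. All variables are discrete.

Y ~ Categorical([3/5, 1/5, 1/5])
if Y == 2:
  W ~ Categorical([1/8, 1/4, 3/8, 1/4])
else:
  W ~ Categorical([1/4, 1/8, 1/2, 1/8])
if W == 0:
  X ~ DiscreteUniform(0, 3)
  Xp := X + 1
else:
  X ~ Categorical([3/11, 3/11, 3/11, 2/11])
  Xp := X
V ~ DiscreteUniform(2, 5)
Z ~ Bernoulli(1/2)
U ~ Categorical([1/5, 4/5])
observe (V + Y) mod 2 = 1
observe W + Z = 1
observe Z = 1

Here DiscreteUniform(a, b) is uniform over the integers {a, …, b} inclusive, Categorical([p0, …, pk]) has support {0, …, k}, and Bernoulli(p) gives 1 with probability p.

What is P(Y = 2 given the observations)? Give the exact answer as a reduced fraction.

Enumerate traces; 48 have nonzero weight after conditioning:
  (Y=0, W=0, X=0, V=3, Z=1, U=0) weight 3/3200
  (Y=0, W=0, X=0, V=3, Z=1, U=1) weight 3/800
  (Y=0, W=0, X=0, V=5, Z=1, U=0) weight 3/3200
  (Y=0, W=0, X=0, V=5, Z=1, U=1) weight 3/800
  (Y=0, W=0, X=1, V=3, Z=1, U=0) weight 3/3200
  (Y=0, W=0, X=1, V=3, Z=1, U=1) weight 3/800
  (Y=0, W=0, X=1, V=5, Z=1, U=0) weight 3/3200
  (Y=0, W=0, X=1, V=5, Z=1, U=1) weight 3/800
  (Y=1, W=0, X=0, V=2, Z=1, U=0) weight 1/3200
  (Y=2, W=0, X=0, V=3, Z=1, U=0) weight 1/6400
  … 38 more
Group by Y:
  weight(Y=0) = 3/80
  weight(Y=1) = 1/80
  weight(Y=2) = 1/160
Total weight = 3/80 + 1/80 + 1/160 = 9/160
P(Y=0 | obs) = 3/80 / 9/160 = 2/3
P(Y=1 | obs) = 1/80 / 9/160 = 2/9
P(Y=2 | obs) = 1/160 / 9/160 = 1/9

P(Y = 2 | obs) = 1/9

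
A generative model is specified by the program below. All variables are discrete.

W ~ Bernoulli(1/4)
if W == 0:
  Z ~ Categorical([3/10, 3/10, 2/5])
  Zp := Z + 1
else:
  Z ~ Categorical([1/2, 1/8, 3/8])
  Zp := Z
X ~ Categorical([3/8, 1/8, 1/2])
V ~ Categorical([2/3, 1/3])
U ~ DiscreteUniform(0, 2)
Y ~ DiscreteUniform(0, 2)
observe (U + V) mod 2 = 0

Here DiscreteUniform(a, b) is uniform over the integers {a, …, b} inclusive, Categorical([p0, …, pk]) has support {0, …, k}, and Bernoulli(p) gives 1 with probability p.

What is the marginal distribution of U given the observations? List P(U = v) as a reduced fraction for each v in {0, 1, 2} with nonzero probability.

Enumerate traces; 162 have nonzero weight after conditioning:
  (W=0, Z=0, X=0, V=0, U=0, Y=0) weight 1/160
  (W=0, Z=0, X=0, V=0, U=0, Y=1) weight 1/160
  (W=0, Z=0, X=0, V=0, U=0, Y=2) weight 1/160
  (W=0, Z=0, X=0, V=0, U=2, Y=0) weight 1/160
  (W=0, Z=0, X=0, V=0, U=2, Y=1) weight 1/160
  (W=0, Z=0, X=0, V=0, U=2, Y=2) weight 1/160
  (W=0, Z=0, X=0, V=1, U=1, Y=0) weight 1/320
  (W=0, Z=0, X=0, V=1, U=1, Y=1) weight 1/320
  … 154 more
Group by U:
  weight(U=0) = 2/9
  weight(U=1) = 1/9
  weight(U=2) = 2/9
Total weight = 2/9 + 1/9 + 2/9 = 5/9
P(U=0 | obs) = 2/9 / 5/9 = 2/5
P(U=1 | obs) = 1/9 / 5/9 = 1/5
P(U=2 | obs) = 2/9 / 5/9 = 2/5

P(U=0) = 2/5, P(U=1) = 1/5, P(U=2) = 2/5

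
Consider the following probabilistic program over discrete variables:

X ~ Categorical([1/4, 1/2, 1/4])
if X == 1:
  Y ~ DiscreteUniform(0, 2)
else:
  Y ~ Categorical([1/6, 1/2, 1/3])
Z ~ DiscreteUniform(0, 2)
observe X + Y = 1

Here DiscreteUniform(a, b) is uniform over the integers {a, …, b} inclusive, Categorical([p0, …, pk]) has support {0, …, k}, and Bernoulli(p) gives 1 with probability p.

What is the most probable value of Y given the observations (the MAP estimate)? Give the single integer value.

Enumerate traces; 6 have nonzero weight after conditioning:
  (X=0, Y=1, Z=0) weight 1/24
  (X=0, Y=1, Z=1) weight 1/24
  (X=0, Y=1, Z=2) weight 1/24
  (X=1, Y=0, Z=0) weight 1/18
  (X=1, Y=0, Z=1) weight 1/18
  (X=1, Y=0, Z=2) weight 1/18
Group by Y:
  weight(Y=0) = 1/6
  weight(Y=1) = 1/8
Total weight = 1/6 + 1/8 = 7/24
P(Y=0 | obs) = 1/6 / 7/24 = 4/7
P(Y=1 | obs) = 1/8 / 7/24 = 3/7
argmax = 0

argmax_v P(Y = v | obs) = 0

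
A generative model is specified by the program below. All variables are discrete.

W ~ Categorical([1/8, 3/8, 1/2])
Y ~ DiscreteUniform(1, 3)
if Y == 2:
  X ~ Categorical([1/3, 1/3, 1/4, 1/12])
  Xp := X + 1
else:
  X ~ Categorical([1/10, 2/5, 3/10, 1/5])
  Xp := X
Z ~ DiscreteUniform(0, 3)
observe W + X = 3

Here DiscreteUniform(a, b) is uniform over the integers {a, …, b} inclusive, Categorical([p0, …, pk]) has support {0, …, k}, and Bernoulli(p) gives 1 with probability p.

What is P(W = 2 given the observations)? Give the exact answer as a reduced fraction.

Enumerate traces; 36 have nonzero weight after conditioning:
  (W=0, Y=1, X=3, Z=0) weight 1/480
  (W=0, Y=1, X=3, Z=1) weight 1/480
  (W=0, Y=1, X=3, Z=2) weight 1/480
  (W=0, Y=1, X=3, Z=3) weight 1/480
  (W=0, Y=2, X=3, Z=0) weight 1/1152
  (W=0, Y=2, X=3, Z=1) weight 1/1152
  (W=0, Y=2, X=3, Z=2) weight 1/1152
  (W=0, Y=2, X=3, Z=3) weight 1/1152
  (W=1, Y=1, X=2, Z=0) weight 3/320
  (W=2, Y=1, X=1, Z=0) weight 1/60
  … 26 more
Group by W:
  weight(W=0) = 29/1440
  weight(W=1) = 17/160
  weight(W=2) = 17/90
Total weight = 29/1440 + 17/160 + 17/90 = 227/720
P(W=0 | obs) = 29/1440 / 227/720 = 29/454
P(W=1 | obs) = 17/160 / 227/720 = 153/454
P(W=2 | obs) = 17/90 / 227/720 = 136/227

P(W = 2 | obs) = 136/227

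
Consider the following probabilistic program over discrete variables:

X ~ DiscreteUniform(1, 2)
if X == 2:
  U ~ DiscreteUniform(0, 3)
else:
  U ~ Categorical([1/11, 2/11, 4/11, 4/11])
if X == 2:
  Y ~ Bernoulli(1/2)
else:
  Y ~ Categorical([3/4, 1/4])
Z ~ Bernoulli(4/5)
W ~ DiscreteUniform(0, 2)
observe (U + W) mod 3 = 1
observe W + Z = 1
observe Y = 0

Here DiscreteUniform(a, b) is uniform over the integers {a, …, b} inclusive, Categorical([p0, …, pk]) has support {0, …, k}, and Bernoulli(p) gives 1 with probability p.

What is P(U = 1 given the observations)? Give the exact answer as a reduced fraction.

Enumerate traces; 6 have nonzero weight after conditioning:
  (X=1, U=0, Y=0, Z=0, W=1) weight 1/440
  (X=1, U=1, Y=0, Z=1, W=0) weight 1/55
  (X=1, U=3, Y=0, Z=0, W=1) weight 1/110
  (X=2, U=0, Y=0, Z=0, W=1) weight 1/240
  (X=2, U=1, Y=0, Z=1, W=0) weight 1/60
  (X=2, U=3, Y=0, Z=0, W=1) weight 1/240
Group by U:
  weight(U=0) = 17/2640
  weight(U=1) = 23/660
  weight(U=3) = 7/528
Total weight = 17/2640 + 23/660 + 7/528 = 3/55
P(U=0 | obs) = 17/2640 / 3/55 = 17/144
P(U=1 | obs) = 23/660 / 3/55 = 23/36
P(U=3 | obs) = 7/528 / 3/55 = 35/144

P(U = 1 | obs) = 23/36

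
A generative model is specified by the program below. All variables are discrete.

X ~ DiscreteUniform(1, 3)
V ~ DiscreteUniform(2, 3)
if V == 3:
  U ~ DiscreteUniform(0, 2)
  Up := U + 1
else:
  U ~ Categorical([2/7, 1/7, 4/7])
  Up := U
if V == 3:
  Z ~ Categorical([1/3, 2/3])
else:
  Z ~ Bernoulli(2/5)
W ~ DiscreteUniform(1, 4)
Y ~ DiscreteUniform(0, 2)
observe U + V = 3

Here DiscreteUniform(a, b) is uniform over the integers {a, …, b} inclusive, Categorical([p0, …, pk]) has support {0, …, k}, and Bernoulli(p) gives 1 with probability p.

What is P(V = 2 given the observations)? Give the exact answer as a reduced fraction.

Enumerate traces; 144 have nonzero weight after conditioning:
  (X=1, V=2, U=1, Z=0, W=1, Y=0) weight 1/840
  (X=1, V=2, U=1, Z=0, W=1, Y=1) weight 1/840
  (X=1, V=2, U=1, Z=0, W=1, Y=2) weight 1/840
  (X=1, V=2, U=1, Z=0, W=2, Y=0) weight 1/840
  (X=1, V=2, U=1, Z=0, W=2, Y=1) weight 1/840
  (X=1, V=2, U=1, Z=0, W=2, Y=2) weight 1/840
  (X=1, V=2, U=1, Z=0, W=3, Y=0) weight 1/840
  (X=1, V=2, U=1, Z=0, W=3, Y=1) weight 1/840
  (X=1, V=3, U=0, Z=0, W=1, Y=0) weight 1/648
  … 135 more
Group by V:
  weight(V=2) = 1/14
  weight(V=3) = 1/6
Total weight = 1/14 + 1/6 = 5/21
P(V=2 | obs) = 1/14 / 5/21 = 3/10
P(V=3 | obs) = 1/6 / 5/21 = 7/10

P(V = 2 | obs) = 3/10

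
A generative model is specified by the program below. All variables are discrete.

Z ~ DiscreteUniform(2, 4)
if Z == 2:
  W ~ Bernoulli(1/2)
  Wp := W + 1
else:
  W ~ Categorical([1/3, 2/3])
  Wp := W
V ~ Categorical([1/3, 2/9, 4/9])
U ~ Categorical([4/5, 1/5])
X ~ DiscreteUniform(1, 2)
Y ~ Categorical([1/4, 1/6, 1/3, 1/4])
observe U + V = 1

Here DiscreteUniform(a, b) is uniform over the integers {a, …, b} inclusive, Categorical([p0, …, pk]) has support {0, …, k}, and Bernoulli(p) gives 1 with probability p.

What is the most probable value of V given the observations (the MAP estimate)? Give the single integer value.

Enumerate traces; 96 have nonzero weight after conditioning:
  (Z=2, W=0, V=0, U=1, X=1, Y=0) weight 1/720
  (Z=2, W=0, V=0, U=1, X=1, Y=1) weight 1/1080
  (Z=2, W=0, V=0, U=1, X=1, Y=2) weight 1/540
  (Z=2, W=0, V=0, U=1, X=1, Y=3) weight 1/720
  (Z=2, W=0, V=0, U=1, X=2, Y=0) weight 1/720
  (Z=2, W=0, V=0, U=1, X=2, Y=1) weight 1/1080
  (Z=2, W=0, V=0, U=1, X=2, Y=2) weight 1/540
  (Z=2, W=0, V=0, U=1, X=2, Y=3) weight 1/720
  (Z=2, W=0, V=1, U=0, X=1, Y=0) weight 1/270
  … 87 more
Group by V:
  weight(V=0) = 1/15
  weight(V=1) = 8/45
Total weight = 1/15 + 8/45 = 11/45
P(V=0 | obs) = 1/15 / 11/45 = 3/11
P(V=1 | obs) = 8/45 / 11/45 = 8/11
argmax = 1

argmax_v P(V = v | obs) = 1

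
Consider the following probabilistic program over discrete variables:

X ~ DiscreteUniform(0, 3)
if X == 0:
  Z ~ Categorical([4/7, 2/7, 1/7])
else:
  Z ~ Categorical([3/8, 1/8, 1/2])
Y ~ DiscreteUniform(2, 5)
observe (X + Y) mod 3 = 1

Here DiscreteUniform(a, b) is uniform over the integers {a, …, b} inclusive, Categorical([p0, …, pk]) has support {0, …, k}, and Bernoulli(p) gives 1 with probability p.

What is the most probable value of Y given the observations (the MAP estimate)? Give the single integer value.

Enumerate traces; 15 have nonzero weight after conditioning:
  (X=0, Z=0, Y=4) weight 1/28
  (X=0, Z=1, Y=4) weight 1/56
  (X=0, Z=2, Y=4) weight 1/112
  (X=1, Z=0, Y=3) weight 3/128
  (X=1, Z=1, Y=3) weight 1/128
  (X=1, Z=2, Y=3) weight 1/32
  (X=2, Z=0, Y=2) weight 3/128
  (X=2, Z=0, Y=5) weight 3/128
  … 7 more
Group by Y:
  weight(Y=2) = 1/16
  weight(Y=3) = 1/16
  weight(Y=4) = 1/8
  weight(Y=5) = 1/16
Total weight = 1/16 + 1/16 + 1/8 + 1/16 = 5/16
P(Y=2 | obs) = 1/16 / 5/16 = 1/5
P(Y=3 | obs) = 1/16 / 5/16 = 1/5
P(Y=4 | obs) = 1/8 / 5/16 = 2/5
P(Y=5 | obs) = 1/16 / 5/16 = 1/5
argmax = 4

argmax_v P(Y = v | obs) = 4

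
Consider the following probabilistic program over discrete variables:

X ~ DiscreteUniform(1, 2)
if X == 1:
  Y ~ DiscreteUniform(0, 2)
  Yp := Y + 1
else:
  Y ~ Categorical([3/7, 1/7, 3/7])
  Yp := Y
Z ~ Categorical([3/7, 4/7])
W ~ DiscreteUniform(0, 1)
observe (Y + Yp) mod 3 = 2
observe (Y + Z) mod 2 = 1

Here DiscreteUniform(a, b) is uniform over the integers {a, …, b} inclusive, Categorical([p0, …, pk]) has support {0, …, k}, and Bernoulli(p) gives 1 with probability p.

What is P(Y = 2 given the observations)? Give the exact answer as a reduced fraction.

Enumerate traces; 4 have nonzero weight after conditioning:
  (X=1, Y=2, Z=1, W=0) weight 1/21
  (X=1, Y=2, Z=1, W=1) weight 1/21
  (X=2, Y=1, Z=0, W=0) weight 3/196
  (X=2, Y=1, Z=0, W=1) weight 3/196
Group by Y:
  weight(Y=1) = 3/98
  weight(Y=2) = 2/21
Total weight = 3/98 + 2/21 = 37/294
P(Y=1 | obs) = 3/98 / 37/294 = 9/37
P(Y=2 | obs) = 2/21 / 37/294 = 28/37

P(Y = 2 | obs) = 28/37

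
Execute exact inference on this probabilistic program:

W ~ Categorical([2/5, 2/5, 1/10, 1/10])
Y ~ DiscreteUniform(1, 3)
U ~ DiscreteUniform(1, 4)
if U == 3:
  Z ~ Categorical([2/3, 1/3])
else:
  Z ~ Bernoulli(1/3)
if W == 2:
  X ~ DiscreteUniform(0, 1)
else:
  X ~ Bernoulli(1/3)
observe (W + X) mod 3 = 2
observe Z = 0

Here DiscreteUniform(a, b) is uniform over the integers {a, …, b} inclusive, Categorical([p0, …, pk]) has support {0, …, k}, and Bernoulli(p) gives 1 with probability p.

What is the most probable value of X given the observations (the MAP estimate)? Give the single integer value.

argmax_v P(X = v | obs) = 1

Enumerate traces; 24 have nonzero weight after conditioning:
  (W=1, Y=1, U=1, Z=0, X=1) weight 1/135
  (W=1, Y=1, U=2, Z=0, X=1) weight 1/135
  (W=1, Y=1, U=3, Z=0, X=1) weight 1/135
  (W=1, Y=1, U=4, Z=0, X=1) weight 1/135
  (W=1, Y=2, U=1, Z=0, X=1) weight 1/135
  (W=1, Y=2, U=2, Z=0, X=1) weight 1/135
  (W=1, Y=2, U=3, Z=0, X=1) weight 1/135
  (W=1, Y=2, U=4, Z=0, X=1) weight 1/135
  (W=2, Y=1, U=1, Z=0, X=0) weight 1/360
  … 15 more
Group by X:
  weight(X=0) = 1/30
  weight(X=1) = 4/45
Total weight = 1/30 + 4/45 = 11/90
P(X=0 | obs) = 1/30 / 11/90 = 3/11
P(X=1 | obs) = 4/45 / 11/90 = 8/11
argmax = 1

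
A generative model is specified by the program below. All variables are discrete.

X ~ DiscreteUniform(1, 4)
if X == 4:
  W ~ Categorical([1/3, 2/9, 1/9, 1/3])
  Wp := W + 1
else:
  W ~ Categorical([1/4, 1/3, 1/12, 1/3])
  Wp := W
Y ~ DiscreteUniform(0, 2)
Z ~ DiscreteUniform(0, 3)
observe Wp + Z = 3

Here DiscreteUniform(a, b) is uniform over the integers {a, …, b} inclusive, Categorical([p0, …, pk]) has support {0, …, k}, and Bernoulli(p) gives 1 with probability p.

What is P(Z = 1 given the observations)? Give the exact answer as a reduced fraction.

Enumerate traces; 45 have nonzero weight after conditioning:
  (X=1, W=0, Y=0, Z=3) weight 1/192
  (X=1, W=0, Y=1, Z=3) weight 1/192
  (X=1, W=0, Y=2, Z=3) weight 1/192
  (X=1, W=1, Y=0, Z=2) weight 1/144
  (X=1, W=1, Y=1, Z=2) weight 1/144
  (X=1, W=1, Y=2, Z=2) weight 1/144
  (X=1, W=2, Y=0, Z=1) weight 1/576
  (X=1, W=2, Y=1, Z=1) weight 1/576
  (X=1, W=3, Y=0, Z=0) weight 1/144
  … 36 more
Group by Z:
  weight(Z=0) = 5/72
  weight(Z=1) = 17/576
  weight(Z=2) = 1/12
  weight(Z=3) = 3/64
Total weight = 5/72 + 17/576 + 1/12 + 3/64 = 11/48
P(Z=0 | obs) = 5/72 / 11/48 = 10/33
P(Z=1 | obs) = 17/576 / 11/48 = 17/132
P(Z=2 | obs) = 1/12 / 11/48 = 4/11
P(Z=3 | obs) = 3/64 / 11/48 = 9/44

P(Z = 1 | obs) = 17/132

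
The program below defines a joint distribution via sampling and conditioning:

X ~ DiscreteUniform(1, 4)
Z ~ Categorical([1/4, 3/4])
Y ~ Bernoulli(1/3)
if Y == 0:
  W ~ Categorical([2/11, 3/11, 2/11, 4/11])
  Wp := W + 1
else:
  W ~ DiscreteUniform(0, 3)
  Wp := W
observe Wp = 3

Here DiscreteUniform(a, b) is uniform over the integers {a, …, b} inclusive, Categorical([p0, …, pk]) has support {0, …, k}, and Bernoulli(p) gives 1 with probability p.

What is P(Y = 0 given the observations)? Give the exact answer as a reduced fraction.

P(Y = 0 | obs) = 16/27

Enumerate traces; 16 have nonzero weight after conditioning:
  (X=1, Z=0, Y=0, W=2) weight 1/132
  (X=1, Z=0, Y=1, W=3) weight 1/192
  (X=1, Z=1, Y=0, W=2) weight 1/44
  (X=1, Z=1, Y=1, W=3) weight 1/64
  (X=2, Z=0, Y=0, W=2) weight 1/132
  (X=2, Z=0, Y=1, W=3) weight 1/192
  (X=2, Z=1, Y=0, W=2) weight 1/44
  (X=2, Z=1, Y=1, W=3) weight 1/64
  … 8 more
Group by Y:
  weight(Y=0) = 4/33
  weight(Y=1) = 1/12
Total weight = 4/33 + 1/12 = 9/44
P(Y=0 | obs) = 4/33 / 9/44 = 16/27
P(Y=1 | obs) = 1/12 / 9/44 = 11/27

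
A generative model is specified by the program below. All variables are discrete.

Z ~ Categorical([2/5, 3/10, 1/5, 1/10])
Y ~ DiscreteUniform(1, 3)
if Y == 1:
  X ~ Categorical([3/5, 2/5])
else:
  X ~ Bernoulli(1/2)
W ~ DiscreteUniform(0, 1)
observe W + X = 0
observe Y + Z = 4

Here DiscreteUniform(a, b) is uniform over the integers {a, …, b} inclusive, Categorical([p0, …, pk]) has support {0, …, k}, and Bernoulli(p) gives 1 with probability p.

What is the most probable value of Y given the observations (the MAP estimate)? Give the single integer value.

Enumerate traces; 3 have nonzero weight after conditioning:
  (Z=1, Y=3, X=0, W=0) weight 1/40
  (Z=2, Y=2, X=0, W=0) weight 1/60
  (Z=3, Y=1, X=0, W=0) weight 1/100
Group by Y:
  weight(Y=1) = 1/100
  weight(Y=2) = 1/60
  weight(Y=3) = 1/40
Total weight = 1/100 + 1/60 + 1/40 = 31/600
P(Y=1 | obs) = 1/100 / 31/600 = 6/31
P(Y=2 | obs) = 1/60 / 31/600 = 10/31
P(Y=3 | obs) = 1/40 / 31/600 = 15/31
argmax = 3

argmax_v P(Y = v | obs) = 3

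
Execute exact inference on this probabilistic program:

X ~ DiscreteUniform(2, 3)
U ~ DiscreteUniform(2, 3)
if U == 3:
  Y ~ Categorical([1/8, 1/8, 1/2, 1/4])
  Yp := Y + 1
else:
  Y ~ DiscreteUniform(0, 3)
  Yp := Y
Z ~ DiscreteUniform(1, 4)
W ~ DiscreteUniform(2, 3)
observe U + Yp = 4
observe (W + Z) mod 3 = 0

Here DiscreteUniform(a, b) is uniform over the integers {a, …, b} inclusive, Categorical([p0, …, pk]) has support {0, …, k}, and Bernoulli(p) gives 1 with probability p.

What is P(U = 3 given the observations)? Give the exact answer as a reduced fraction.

P(U = 3 | obs) = 1/3

Enumerate traces; 12 have nonzero weight after conditioning:
  (X=2, U=2, Y=2, Z=1, W=2) weight 1/128
  (X=2, U=2, Y=2, Z=3, W=3) weight 1/128
  (X=2, U=2, Y=2, Z=4, W=2) weight 1/128
  (X=2, U=3, Y=0, Z=1, W=2) weight 1/256
  (X=2, U=3, Y=0, Z=3, W=3) weight 1/256
  (X=2, U=3, Y=0, Z=4, W=2) weight 1/256
  (X=3, U=2, Y=2, Z=1, W=2) weight 1/128
  (X=3, U=2, Y=2, Z=3, W=3) weight 1/128
  … 4 more
Group by U:
  weight(U=2) = 3/64
  weight(U=3) = 3/128
Total weight = 3/64 + 3/128 = 9/128
P(U=2 | obs) = 3/64 / 9/128 = 2/3
P(U=3 | obs) = 3/128 / 9/128 = 1/3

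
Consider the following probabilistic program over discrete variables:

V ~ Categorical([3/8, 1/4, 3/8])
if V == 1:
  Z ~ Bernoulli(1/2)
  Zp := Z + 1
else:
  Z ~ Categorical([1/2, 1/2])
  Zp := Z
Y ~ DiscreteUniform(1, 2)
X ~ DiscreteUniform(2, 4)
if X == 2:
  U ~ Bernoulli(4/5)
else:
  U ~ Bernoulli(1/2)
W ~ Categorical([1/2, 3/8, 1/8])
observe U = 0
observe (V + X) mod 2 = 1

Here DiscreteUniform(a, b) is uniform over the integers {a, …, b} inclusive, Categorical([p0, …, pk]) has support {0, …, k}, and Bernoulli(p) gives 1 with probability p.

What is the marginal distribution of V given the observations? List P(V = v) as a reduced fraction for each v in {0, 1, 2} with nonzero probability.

Enumerate traces; 48 have nonzero weight after conditioning:
  (V=0, Z=0, Y=1, X=3, U=0, W=0) weight 1/128
  (V=0, Z=0, Y=1, X=3, U=0, W=1) weight 3/512
  (V=0, Z=0, Y=1, X=3, U=0, W=2) weight 1/512
  (V=0, Z=0, Y=2, X=3, U=0, W=0) weight 1/128
  (V=0, Z=0, Y=2, X=3, U=0, W=1) weight 3/512
  (V=0, Z=0, Y=2, X=3, U=0, W=2) weight 1/512
  (V=0, Z=1, Y=1, X=3, U=0, W=0) weight 1/128
  (V=0, Z=1, Y=1, X=3, U=0, W=1) weight 3/512
  (V=1, Z=0, Y=1, X=2, U=0, W=0) weight 1/480
  (V=2, Z=0, Y=1, X=3, U=0, W=0) weight 1/128
  … 38 more
Group by V:
  weight(V=0) = 1/16
  weight(V=1) = 7/120
  weight(V=2) = 1/16
Total weight = 1/16 + 7/120 + 1/16 = 11/60
P(V=0 | obs) = 1/16 / 11/60 = 15/44
P(V=1 | obs) = 7/120 / 11/60 = 7/22
P(V=2 | obs) = 1/16 / 11/60 = 15/44

P(V=0) = 15/44, P(V=1) = 7/22, P(V=2) = 15/44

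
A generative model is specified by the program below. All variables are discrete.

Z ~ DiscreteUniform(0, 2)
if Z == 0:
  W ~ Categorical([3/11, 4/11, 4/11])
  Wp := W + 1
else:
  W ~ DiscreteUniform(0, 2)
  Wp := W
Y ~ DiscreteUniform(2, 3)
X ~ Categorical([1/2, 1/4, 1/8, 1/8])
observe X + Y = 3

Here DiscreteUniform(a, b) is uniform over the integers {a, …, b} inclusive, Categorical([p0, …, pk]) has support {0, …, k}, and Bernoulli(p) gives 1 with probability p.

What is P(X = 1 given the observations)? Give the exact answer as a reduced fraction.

Enumerate traces; 18 have nonzero weight after conditioning:
  (Z=0, W=0, Y=2, X=1) weight 1/88
  (Z=0, W=0, Y=3, X=0) weight 1/44
  (Z=0, W=1, Y=2, X=1) weight 1/66
  (Z=0, W=1, Y=3, X=0) weight 1/33
  (Z=0, W=2, Y=2, X=1) weight 1/66
  (Z=0, W=2, Y=3, X=0) weight 1/33
  (Z=1, W=0, Y=2, X=1) weight 1/72
  (Z=1, W=0, Y=3, X=0) weight 1/36
  … 10 more
Group by X:
  weight(X=0) = 1/4
  weight(X=1) = 1/8
Total weight = 1/4 + 1/8 = 3/8
P(X=0 | obs) = 1/4 / 3/8 = 2/3
P(X=1 | obs) = 1/8 / 3/8 = 1/3

P(X = 1 | obs) = 1/3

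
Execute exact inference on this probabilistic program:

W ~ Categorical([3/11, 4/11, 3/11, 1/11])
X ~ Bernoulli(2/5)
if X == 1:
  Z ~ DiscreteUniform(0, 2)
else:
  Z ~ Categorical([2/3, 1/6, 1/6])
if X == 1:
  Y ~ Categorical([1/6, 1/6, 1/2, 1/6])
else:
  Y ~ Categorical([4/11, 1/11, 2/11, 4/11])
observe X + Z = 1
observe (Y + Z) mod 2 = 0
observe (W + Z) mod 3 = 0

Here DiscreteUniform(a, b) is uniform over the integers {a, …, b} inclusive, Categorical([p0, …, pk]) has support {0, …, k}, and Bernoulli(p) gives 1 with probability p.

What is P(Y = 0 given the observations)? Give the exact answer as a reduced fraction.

Enumerate traces; 6 have nonzero weight after conditioning:
  (W=0, X=1, Z=0, Y=0) weight 1/165
  (W=0, X=1, Z=0, Y=2) weight 1/55
  (W=2, X=0, Z=1, Y=1) weight 3/1210
  (W=2, X=0, Z=1, Y=3) weight 6/605
  (W=3, X=1, Z=0, Y=0) weight 1/495
  (W=3, X=1, Z=0, Y=2) weight 1/165
Group by Y:
  weight(Y=0) = 4/495
  weight(Y=1) = 3/1210
  weight(Y=2) = 4/165
  weight(Y=3) = 6/605
Total weight = 4/495 + 3/1210 + 4/165 + 6/605 = 487/10890
P(Y=0 | obs) = 4/495 / 487/10890 = 88/487
P(Y=1 | obs) = 3/1210 / 487/10890 = 27/487
P(Y=2 | obs) = 4/165 / 487/10890 = 264/487
P(Y=3 | obs) = 6/605 / 487/10890 = 108/487

P(Y = 0 | obs) = 88/487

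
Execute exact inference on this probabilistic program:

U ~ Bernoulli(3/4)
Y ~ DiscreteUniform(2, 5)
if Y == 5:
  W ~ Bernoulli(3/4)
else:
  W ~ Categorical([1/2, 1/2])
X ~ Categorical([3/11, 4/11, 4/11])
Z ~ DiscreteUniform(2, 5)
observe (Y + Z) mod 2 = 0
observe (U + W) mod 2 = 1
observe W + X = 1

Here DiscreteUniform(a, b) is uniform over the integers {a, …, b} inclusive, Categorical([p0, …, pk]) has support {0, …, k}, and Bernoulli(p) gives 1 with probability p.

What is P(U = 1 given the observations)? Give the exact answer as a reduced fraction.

Enumerate traces; 16 have nonzero weight after conditioning:
  (U=0, Y=2, W=1, X=0, Z=2) weight 3/1408
  (U=0, Y=2, W=1, X=0, Z=4) weight 3/1408
  (U=0, Y=3, W=1, X=0, Z=3) weight 3/1408
  (U=0, Y=3, W=1, X=0, Z=5) weight 3/1408
  (U=0, Y=4, W=1, X=0, Z=2) weight 3/1408
  (U=0, Y=4, W=1, X=0, Z=4) weight 3/1408
  (U=0, Y=5, W=1, X=0, Z=3) weight 9/2816
  (U=0, Y=5, W=1, X=0, Z=5) weight 9/2816
  (U=1, Y=2, W=0, X=1, Z=2) weight 3/352
  … 7 more
Group by U:
  weight(U=0) = 27/1408
  weight(U=1) = 21/352
Total weight = 27/1408 + 21/352 = 111/1408
P(U=0 | obs) = 27/1408 / 111/1408 = 9/37
P(U=1 | obs) = 21/352 / 111/1408 = 28/37

P(U = 1 | obs) = 28/37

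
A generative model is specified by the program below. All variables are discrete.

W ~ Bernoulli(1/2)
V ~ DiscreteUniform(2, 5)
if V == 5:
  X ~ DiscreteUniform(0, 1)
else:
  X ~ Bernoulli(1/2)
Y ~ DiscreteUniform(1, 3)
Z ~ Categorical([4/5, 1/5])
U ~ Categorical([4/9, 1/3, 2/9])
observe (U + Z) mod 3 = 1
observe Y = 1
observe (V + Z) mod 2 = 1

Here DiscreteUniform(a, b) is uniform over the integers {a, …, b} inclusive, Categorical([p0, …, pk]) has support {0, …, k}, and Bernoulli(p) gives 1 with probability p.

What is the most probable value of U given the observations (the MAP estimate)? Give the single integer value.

Enumerate traces; 16 have nonzero weight after conditioning:
  (W=0, V=2, X=0, Y=1, Z=1, U=0) weight 1/540
  (W=0, V=2, X=1, Y=1, Z=1, U=0) weight 1/540
  (W=0, V=3, X=0, Y=1, Z=0, U=1) weight 1/180
  (W=0, V=3, X=1, Y=1, Z=0, U=1) weight 1/180
  (W=0, V=4, X=0, Y=1, Z=1, U=0) weight 1/540
  (W=0, V=4, X=1, Y=1, Z=1, U=0) weight 1/540
  (W=0, V=5, X=0, Y=1, Z=0, U=1) weight 1/180
  (W=0, V=5, X=1, Y=1, Z=0, U=1) weight 1/180
  … 8 more
Group by U:
  weight(U=0) = 2/135
  weight(U=1) = 2/45
Total weight = 2/135 + 2/45 = 8/135
P(U=0 | obs) = 2/135 / 8/135 = 1/4
P(U=1 | obs) = 2/45 / 8/135 = 3/4
argmax = 1

argmax_v P(U = v | obs) = 1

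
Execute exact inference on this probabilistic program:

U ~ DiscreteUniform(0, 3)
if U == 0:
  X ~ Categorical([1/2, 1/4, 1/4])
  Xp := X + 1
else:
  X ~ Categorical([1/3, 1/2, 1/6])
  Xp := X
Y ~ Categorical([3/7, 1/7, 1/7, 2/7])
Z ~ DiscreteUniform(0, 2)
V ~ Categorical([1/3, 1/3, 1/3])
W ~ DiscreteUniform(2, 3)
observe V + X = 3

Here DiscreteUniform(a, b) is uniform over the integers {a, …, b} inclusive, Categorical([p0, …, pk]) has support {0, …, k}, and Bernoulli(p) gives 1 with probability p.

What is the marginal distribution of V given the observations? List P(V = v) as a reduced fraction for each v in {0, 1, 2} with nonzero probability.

Enumerate traces; 192 have nonzero weight after conditioning:
  (U=0, X=1, Y=0, Z=0, V=2, W=2) weight 1/672
  (U=0, X=1, Y=0, Z=0, V=2, W=3) weight 1/672
  (U=0, X=1, Y=0, Z=1, V=2, W=2) weight 1/672
  (U=0, X=1, Y=0, Z=1, V=2, W=3) weight 1/672
  (U=0, X=1, Y=0, Z=2, V=2, W=2) weight 1/672
  (U=0, X=1, Y=0, Z=2, V=2, W=3) weight 1/672
  (U=0, X=1, Y=1, Z=0, V=2, W=2) weight 1/2016
  (U=0, X=1, Y=1, Z=0, V=2, W=3) weight 1/2016
  (U=0, X=2, Y=0, Z=0, V=1, W=2) weight 1/672
  … 183 more
Group by V:
  weight(V=1) = 1/16
  weight(V=2) = 7/48
Total weight = 1/16 + 7/48 = 5/24
P(V=1 | obs) = 1/16 / 5/24 = 3/10
P(V=2 | obs) = 7/48 / 5/24 = 7/10

P(V=1) = 3/10, P(V=2) = 7/10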